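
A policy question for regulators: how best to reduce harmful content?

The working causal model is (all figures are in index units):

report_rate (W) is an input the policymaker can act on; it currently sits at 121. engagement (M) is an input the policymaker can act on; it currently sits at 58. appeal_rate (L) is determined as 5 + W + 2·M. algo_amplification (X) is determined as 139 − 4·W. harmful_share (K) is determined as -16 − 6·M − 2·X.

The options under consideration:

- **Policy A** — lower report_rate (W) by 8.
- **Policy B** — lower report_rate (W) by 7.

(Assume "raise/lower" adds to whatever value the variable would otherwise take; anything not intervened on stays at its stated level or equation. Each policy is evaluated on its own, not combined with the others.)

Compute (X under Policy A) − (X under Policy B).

4

Policy A (W − 8):
  W = 121 − 8 = 113
  X = 139 − 4·113 = -313
Policy B (W − 7):
  W = 121 − 7 = 114
  X = 139 − 4·114 = -317
X: -313 − (-317) = 4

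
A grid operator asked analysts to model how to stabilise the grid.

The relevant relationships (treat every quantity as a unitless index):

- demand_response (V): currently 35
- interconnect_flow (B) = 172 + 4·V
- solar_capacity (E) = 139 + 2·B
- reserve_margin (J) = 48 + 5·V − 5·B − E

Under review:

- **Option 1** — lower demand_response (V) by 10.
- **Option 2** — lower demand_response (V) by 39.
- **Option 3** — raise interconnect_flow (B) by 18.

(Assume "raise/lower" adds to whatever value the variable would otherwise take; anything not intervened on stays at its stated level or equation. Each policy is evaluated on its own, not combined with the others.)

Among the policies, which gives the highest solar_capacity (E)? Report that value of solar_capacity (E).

Option 1 (V − 10):
  V = 35 − 10 = 25
  B = 172 + 4·25 = 272
  E = 139 + 2·272 = 683
Option 2 (V − 39):
  V = 35 − 39 = -4
  B = 172 + 4·(-4) = 156
  E = 139 + 2·156 = 451
Option 3 (B + 18):
  V = 35
  B = 172 + 4·35 (+18 from intervention) = 330
  E = 139 + 2·330 = 799
Comparing — Option 1: E=683, Option 2: E=451, Option 3: E=799. Highest is 799 (Option 3).

799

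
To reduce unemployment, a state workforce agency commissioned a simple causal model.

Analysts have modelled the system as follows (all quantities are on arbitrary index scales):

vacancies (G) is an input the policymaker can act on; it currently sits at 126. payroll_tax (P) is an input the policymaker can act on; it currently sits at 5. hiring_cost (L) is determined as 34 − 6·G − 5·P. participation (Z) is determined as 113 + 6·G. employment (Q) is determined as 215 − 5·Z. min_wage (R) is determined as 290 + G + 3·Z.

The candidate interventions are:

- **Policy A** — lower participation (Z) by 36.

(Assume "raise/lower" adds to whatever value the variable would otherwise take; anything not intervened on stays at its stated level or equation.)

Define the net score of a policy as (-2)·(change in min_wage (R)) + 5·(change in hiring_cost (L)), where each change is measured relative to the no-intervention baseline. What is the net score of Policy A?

Baseline:
  G = 126
  P = 5
  L = 34 − 6·126 − 5·5 = -747
  Z = 113 + 6·126 = 869
  R = 290 + 126 + 3·869 = 3023
Policy A (Z − 36):
  G = 126
  P = 5
  L = 34 − 6·126 − 5·5 = -747
  Z = 113 + 6·126 (−36 from intervention) = 833
  R = 290 + 126 + 3·833 = 2915
ΔR = 2915 − 3023 = -108; ΔL = -747 − (-747) = 0
Score = (-2)·(-108) + 5·0 = 216

216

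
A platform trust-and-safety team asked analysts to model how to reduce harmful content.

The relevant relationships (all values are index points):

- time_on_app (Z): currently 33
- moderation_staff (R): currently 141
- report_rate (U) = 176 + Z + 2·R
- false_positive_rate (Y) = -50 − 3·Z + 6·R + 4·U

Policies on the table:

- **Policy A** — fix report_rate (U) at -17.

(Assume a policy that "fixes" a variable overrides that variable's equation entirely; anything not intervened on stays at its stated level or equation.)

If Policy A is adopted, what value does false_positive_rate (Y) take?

629

Policy A (U := -17):
  Z = 33
  R = 141
  U = -17
  Y = -50 − 3·33 + 6·141 + 4·(-17) = 629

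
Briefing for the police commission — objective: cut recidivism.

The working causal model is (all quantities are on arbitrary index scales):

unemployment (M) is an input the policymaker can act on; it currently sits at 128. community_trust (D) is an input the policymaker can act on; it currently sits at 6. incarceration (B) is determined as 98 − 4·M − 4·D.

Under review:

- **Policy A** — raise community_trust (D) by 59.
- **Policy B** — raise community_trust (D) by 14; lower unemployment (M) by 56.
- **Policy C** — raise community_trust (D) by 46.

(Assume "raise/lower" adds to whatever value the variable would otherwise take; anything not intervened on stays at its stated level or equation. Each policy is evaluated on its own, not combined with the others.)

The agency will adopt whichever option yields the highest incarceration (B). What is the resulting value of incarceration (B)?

-270

Policy A (D + 59):
  M = 128
  D = 6 + 59 = 65
  B = 98 − 4·128 − 4·65 = -674
Policy B (D + 14, M − 56):
  M = 128 − 56 = 72
  D = 6 + 14 = 20
  B = 98 − 4·72 − 4·20 = -270
Policy C (D + 46):
  M = 128
  D = 6 + 46 = 52
  B = 98 − 4·128 − 4·52 = -622
Comparing — Policy A: B=-674, Policy B: B=-270, Policy C: B=-622. Highest is -270 (Policy B).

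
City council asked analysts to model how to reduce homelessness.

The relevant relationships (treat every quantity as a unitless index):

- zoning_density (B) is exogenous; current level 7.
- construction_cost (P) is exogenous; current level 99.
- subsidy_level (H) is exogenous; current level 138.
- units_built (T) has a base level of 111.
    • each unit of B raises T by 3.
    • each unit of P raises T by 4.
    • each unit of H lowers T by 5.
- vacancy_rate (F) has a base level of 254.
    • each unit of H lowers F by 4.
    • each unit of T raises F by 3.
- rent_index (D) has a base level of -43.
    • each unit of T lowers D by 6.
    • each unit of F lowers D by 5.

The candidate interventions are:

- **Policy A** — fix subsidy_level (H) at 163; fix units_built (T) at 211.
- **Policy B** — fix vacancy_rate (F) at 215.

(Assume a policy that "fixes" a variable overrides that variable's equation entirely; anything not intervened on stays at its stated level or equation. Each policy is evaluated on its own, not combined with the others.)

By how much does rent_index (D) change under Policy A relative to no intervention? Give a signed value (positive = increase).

-7333

Baseline:
  B = 7
  P = 99
  H = 138
  T = 111 + 3·7 + 4·99 − 5·138 = -162
  F = 254 − 4·138 + 3·(-162) = -784
  D = -43 − 6·(-162) − 5·(-784) = 4849
Policy A (H := 163, T := 211):
  B = 7
  P = 99
  H = 163
  T = 211
  F = 254 − 4·163 + 3·211 = 235
  D = -43 − 6·211 − 5·235 = -2484
Change in D: -2484 − 4849 = -7333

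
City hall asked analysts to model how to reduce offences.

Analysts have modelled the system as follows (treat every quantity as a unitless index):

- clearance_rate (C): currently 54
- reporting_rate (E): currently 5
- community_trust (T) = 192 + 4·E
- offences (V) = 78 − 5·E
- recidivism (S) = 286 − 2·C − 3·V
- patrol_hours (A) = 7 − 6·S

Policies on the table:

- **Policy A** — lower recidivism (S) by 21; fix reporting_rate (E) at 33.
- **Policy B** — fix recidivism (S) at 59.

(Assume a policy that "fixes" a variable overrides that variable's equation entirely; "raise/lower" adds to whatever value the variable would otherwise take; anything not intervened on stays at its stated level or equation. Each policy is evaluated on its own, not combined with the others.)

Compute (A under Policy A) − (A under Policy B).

Policy A (S − 21, E := 33):
  C = 54
  E = 33
  V = 78 − 5·33 = -87
  S = 286 − 2·54 − 3·(-87) (−21 from intervention) = 418
  A = 7 − 6·418 = -2501
Policy B (S := 59):
  C = 54
  E = 5
  V = 78 − 5·5 = 53
  S = 59
  A = 7 − 6·59 = -347
A: -2501 − (-347) = -2154

-2154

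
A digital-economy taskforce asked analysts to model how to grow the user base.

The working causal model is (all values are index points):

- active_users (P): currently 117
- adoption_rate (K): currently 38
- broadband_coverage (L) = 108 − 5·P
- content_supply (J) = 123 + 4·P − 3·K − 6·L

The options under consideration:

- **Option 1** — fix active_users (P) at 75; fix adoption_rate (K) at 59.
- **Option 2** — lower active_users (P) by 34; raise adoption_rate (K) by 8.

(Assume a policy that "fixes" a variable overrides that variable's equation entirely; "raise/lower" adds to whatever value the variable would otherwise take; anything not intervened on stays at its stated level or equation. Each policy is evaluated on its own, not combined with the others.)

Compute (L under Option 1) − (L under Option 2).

40

Option 1 (P := 75, K := 59):
  P = 75
  L = 108 − 5·75 = -267
Option 2 (P − 34, K + 8):
  P = 117 − 34 = 83
  L = 108 − 5·83 = -307
L: -267 − (-307) = 40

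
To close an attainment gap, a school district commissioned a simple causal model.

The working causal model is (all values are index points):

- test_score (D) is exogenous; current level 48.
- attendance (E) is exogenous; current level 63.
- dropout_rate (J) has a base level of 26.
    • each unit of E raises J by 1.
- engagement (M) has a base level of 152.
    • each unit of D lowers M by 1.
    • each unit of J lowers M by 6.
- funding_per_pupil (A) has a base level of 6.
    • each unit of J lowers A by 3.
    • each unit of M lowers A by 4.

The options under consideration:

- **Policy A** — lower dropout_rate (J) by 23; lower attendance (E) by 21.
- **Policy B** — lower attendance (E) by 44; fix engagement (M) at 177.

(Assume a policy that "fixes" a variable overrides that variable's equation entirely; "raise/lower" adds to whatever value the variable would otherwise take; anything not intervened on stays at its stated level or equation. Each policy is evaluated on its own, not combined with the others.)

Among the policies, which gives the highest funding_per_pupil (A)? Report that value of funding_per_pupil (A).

535

Policy A (J − 23, E − 21):
  D = 48
  E = 63 − 21 = 42
  J = 26 + 42 (−23 from intervention) = 45
  M = 152 − 48 − 6·45 = -166
  A = 6 − 3·45 − 4·(-166) = 535
Policy B (E − 44, M := 177):
  D = 48
  E = 63 − 44 = 19
  J = 26 + 19 = 45
  M = 177
  A = 6 − 3·45 − 4·177 = -837
Comparing — Policy A: A=535, Policy B: A=-837. Highest is 535 (Policy A).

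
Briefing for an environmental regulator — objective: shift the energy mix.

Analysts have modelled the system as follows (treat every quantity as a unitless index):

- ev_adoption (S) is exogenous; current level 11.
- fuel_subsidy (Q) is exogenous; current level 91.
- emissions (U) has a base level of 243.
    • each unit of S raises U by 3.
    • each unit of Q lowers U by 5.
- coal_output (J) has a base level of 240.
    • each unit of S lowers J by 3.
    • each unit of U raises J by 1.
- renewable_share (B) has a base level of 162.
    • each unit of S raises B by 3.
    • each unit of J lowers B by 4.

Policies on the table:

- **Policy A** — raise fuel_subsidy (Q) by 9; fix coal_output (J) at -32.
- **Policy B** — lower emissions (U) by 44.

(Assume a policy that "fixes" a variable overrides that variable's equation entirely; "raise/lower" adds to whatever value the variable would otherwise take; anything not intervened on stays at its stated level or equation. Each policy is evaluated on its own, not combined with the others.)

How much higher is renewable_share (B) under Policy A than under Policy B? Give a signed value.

Policy A (Q + 9, J := -32):
  S = 11
  Q = 91 + 9 = 100
  U = 243 + 3·11 − 5·100 = -224
  J = -32
  B = 162 + 3·11 − 4·(-32) = 323
Policy B (U − 44):
  S = 11
  Q = 91
  U = 243 + 3·11 − 5·91 (−44 from intervention) = -223
  J = 240 − 3·11 + (-223) = -16
  B = 162 + 3·11 − 4·(-16) = 259
B: 323 − 259 = 64

64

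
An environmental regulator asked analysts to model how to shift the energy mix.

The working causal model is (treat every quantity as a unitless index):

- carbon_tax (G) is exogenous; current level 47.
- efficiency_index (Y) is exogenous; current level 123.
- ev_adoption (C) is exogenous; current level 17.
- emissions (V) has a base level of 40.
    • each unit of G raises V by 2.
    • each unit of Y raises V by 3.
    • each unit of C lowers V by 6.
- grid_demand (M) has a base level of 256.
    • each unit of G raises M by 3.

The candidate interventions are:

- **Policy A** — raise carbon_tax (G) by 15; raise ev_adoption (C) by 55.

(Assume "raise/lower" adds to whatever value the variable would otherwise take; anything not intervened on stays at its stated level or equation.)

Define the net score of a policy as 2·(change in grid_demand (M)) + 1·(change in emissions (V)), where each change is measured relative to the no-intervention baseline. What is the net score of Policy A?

Baseline:
  G = 47
  Y = 123
  C = 17
  V = 40 + 2·47 + 3·123 − 6·17 = 401
  M = 256 + 3·47 = 397
Policy A (G + 15, C + 55):
  G = 47 + 15 = 62
  Y = 123
  C = 17 + 55 = 72
  V = 40 + 2·62 + 3·123 − 6·72 = 101
  M = 256 + 3·62 = 442
ΔM = 442 − 397 = 45; ΔV = 101 − 401 = -300
Score = 2·45 + 1·(-300) = -210

-210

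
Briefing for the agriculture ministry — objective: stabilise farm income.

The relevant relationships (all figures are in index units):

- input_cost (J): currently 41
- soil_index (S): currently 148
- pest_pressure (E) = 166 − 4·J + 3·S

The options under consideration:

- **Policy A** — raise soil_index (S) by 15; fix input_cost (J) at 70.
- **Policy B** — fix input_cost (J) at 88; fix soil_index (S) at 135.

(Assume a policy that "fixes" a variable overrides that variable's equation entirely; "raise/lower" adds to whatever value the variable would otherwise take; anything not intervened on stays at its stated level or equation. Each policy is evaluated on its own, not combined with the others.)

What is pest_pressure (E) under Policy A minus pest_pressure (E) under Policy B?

Policy A (S + 15, J := 70):
  J = 70
  S = 148 + 15 = 163
  E = 166 − 4·70 + 3·163 = 375
Policy B (J := 88, S := 135):
  J = 88
  S = 135
  E = 166 − 4·88 + 3·135 = 219
E: 375 − 219 = 156

156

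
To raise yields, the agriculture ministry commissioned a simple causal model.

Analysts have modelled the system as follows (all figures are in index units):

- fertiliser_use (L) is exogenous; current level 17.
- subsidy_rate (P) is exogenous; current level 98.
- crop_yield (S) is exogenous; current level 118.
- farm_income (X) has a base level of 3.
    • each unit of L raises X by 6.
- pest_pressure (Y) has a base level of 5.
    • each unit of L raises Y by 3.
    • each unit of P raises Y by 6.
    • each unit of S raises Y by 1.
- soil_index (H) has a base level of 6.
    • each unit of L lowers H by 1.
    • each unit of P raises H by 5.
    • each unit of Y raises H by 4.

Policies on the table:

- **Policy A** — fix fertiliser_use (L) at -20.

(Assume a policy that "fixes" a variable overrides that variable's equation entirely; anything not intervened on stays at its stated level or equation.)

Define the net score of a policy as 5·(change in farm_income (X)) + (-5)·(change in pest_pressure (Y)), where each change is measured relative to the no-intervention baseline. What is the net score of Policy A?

-555

Baseline:
  L = 17
  P = 98
  S = 118
  X = 3 + 6·17 = 105
  Y = 5 + 3·17 + 6·98 + 118 = 762
Policy A (L := -20):
  L = -20
  P = 98
  S = 118
  X = 3 + 6·(-20) = -117
  Y = 5 + 3·(-20) + 6·98 + 118 = 651
ΔX = -117 − 105 = -222; ΔY = 651 − 762 = -111
Score = 5·(-222) + (-5)·(-111) = -555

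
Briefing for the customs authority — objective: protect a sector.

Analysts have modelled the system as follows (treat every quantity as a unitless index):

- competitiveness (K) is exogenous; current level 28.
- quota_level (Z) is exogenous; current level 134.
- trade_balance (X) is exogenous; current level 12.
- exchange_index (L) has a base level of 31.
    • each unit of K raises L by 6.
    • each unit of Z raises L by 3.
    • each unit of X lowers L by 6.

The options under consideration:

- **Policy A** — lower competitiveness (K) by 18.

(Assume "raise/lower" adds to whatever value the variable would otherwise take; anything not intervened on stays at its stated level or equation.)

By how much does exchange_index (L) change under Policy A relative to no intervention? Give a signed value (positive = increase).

-108

Baseline:
  K = 28
  Z = 134
  X = 12
  L = 31 + 6·28 + 3·134 − 6·12 = 529
Policy A (K − 18):
  K = 28 − 18 = 10
  Z = 134
  X = 12
  L = 31 + 6·10 + 3·134 − 6·12 = 421
Change in L: 421 − 529 = -108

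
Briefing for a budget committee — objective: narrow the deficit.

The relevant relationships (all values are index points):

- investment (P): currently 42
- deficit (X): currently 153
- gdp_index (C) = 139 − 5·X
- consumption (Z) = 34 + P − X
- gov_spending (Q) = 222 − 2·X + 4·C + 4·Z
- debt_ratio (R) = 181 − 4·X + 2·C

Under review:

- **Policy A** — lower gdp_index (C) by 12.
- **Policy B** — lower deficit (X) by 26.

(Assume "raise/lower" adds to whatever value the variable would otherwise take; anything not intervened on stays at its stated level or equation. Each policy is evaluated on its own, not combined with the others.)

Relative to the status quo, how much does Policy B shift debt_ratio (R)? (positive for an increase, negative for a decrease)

Baseline:
  X = 153
  C = 139 − 5·153 = -626
  R = 181 − 4·153 + 2·(-626) = -1683
Policy B (X − 26):
  X = 153 − 26 = 127
  C = 139 − 5·127 = -496
  R = 181 − 4·127 + 2·(-496) = -1319
Change in R: -1319 − (-1683) = 364

364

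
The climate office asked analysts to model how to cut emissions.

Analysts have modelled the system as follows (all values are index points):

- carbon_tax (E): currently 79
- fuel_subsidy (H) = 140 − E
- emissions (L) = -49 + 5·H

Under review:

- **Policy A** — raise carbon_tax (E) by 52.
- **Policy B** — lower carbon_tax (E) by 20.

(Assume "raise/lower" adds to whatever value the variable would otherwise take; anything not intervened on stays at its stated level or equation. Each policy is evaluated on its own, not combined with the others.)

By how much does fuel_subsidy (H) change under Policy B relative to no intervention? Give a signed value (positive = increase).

Baseline:
  E = 79
  H = 140 − 79 = 61
Policy B (E − 20):
  E = 79 − 20 = 59
  H = 140 − 59 = 81
Change in H: 81 − 61 = 20

20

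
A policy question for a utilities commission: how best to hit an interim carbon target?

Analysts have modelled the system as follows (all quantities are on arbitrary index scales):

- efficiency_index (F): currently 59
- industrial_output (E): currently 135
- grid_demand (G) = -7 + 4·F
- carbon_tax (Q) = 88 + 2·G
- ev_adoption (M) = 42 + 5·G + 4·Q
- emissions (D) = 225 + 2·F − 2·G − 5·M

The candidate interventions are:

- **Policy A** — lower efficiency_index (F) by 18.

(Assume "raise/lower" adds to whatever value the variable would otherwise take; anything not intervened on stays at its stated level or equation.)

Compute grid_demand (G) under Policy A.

157

Policy A (F − 18):
  F = 59 − 18 = 41
  G = -7 + 4·41 = 157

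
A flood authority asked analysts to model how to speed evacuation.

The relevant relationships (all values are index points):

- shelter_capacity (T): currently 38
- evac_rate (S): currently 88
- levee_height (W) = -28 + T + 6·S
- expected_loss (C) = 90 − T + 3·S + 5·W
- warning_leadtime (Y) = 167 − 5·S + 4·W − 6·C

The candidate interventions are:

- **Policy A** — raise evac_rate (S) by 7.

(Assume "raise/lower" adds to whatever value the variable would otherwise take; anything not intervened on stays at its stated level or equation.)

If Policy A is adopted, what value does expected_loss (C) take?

3237

Policy A (S + 7):
  T = 38
  S = 88 + 7 = 95
  W = -28 + 38 + 6·95 = 580
  C = 90 − 38 + 3·95 + 5·580 = 3237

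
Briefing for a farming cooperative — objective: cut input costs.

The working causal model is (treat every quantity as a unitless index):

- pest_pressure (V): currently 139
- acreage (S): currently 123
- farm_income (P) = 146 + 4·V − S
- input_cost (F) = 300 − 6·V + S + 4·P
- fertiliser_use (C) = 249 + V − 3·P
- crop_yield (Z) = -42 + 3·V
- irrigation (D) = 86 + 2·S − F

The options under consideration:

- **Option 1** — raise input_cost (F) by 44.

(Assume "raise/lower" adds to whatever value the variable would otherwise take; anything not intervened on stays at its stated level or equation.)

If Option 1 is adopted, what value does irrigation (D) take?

Option 1 (F + 44):
  V = 139
  S = 123
  P = 146 + 4·139 − 123 = 579
  F = 300 − 6·139 + 123 + 4·579 (+44 from intervention) = 1949
  D = 86 + 2·123 − 1949 = -1617

-1617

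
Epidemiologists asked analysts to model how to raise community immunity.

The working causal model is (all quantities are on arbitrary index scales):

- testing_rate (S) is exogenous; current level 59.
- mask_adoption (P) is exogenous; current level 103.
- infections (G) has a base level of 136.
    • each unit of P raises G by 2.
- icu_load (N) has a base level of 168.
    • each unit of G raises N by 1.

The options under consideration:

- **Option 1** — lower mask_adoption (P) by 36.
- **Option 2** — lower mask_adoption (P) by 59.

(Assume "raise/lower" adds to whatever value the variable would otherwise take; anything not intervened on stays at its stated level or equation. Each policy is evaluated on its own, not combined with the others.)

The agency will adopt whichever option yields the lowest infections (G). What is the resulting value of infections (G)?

224

Option 1 (P − 36):
  P = 103 − 36 = 67
  G = 136 + 2·67 = 270
Option 2 (P − 59):
  P = 103 − 59 = 44
  G = 136 + 2·44 = 224
Comparing — Option 1: G=270, Option 2: G=224. Lowest is 224 (Option 2).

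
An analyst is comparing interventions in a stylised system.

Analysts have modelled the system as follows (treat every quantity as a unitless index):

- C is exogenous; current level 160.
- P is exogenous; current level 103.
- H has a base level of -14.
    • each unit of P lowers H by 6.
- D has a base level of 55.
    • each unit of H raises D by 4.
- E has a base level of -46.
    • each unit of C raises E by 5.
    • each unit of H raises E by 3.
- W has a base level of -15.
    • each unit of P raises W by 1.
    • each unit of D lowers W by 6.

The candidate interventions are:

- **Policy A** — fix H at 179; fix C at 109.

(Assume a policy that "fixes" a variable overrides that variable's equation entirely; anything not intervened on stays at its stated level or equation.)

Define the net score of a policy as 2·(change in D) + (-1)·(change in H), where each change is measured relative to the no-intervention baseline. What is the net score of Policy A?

Baseline:
  P = 103
  H = -14 − 6·103 = -632
  D = 55 + 4·(-632) = -2473
Policy A (H := 179, C := 109):
  P = 103
  H = 179
  D = 55 + 4·179 = 771
ΔD = 771 − (-2473) = 3244; ΔH = 179 − (-632) = 811
Score = 2·3244 + (-1)·811 = 5677

5677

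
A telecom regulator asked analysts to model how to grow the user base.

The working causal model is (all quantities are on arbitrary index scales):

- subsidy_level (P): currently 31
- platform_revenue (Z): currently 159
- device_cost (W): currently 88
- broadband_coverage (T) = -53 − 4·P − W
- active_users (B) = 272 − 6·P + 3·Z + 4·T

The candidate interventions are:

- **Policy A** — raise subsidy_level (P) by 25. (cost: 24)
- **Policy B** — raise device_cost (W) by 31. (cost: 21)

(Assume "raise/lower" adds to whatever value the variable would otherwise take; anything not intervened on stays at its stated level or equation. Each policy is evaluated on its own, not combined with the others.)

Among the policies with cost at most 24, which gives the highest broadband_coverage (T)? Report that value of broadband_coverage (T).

Policy A (P + 25):
  P = 31 + 25 = 56
  W = 88
  T = -53 − 4·56 − 88 = -365
Policy B (W + 31):
  P = 31
  W = 88 + 31 = 119
  T = -53 − 4·31 − 119 = -296
Comparing — Policy A: T=-365, Policy B: T=-296. Highest is -296 (Policy B).

-296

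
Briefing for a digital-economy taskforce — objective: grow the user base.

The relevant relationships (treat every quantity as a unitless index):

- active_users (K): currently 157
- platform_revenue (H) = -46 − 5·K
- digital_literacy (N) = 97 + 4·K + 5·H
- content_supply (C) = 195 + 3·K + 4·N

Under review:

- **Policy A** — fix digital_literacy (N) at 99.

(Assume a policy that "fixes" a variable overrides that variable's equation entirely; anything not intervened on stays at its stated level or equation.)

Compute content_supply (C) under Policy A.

1062

Policy A (N := 99):
  K = 157
  H = -46 − 5·157 = -831
  N = 99
  C = 195 + 3·157 + 4·99 = 1062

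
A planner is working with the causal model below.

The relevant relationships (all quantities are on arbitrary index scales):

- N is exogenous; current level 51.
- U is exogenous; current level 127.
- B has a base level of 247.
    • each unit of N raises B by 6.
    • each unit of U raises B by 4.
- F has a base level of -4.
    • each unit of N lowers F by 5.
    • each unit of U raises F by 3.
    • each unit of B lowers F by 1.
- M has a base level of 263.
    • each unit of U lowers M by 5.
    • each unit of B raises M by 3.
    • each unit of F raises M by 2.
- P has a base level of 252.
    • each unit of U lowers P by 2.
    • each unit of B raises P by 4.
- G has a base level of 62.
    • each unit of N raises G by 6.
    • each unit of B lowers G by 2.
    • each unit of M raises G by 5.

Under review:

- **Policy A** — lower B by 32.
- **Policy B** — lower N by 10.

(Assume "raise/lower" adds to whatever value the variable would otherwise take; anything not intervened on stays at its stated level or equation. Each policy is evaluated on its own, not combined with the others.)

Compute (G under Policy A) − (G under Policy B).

Policy A (B − 32):
  N = 51
  U = 127
  B = 247 + 6·51 + 4·127 (−32 from intervention) = 1029
  F = -4 − 5·51 + 3·127 − 1029 = -907
  M = 263 − 5·127 + 3·1029 + 2·(-907) = 901
  G = 62 + 6·51 − 2·1029 + 5·901 = 2815
Policy B (N − 10):
  N = 51 − 10 = 41
  U = 127
  B = 247 + 6·41 + 4·127 = 1001
  F = -4 − 5·41 + 3·127 − 1001 = -829
  M = 263 − 5·127 + 3·1001 + 2·(-829) = 973
  G = 62 + 6·41 − 2·1001 + 5·973 = 3171
G: 2815 − 3171 = -356

-356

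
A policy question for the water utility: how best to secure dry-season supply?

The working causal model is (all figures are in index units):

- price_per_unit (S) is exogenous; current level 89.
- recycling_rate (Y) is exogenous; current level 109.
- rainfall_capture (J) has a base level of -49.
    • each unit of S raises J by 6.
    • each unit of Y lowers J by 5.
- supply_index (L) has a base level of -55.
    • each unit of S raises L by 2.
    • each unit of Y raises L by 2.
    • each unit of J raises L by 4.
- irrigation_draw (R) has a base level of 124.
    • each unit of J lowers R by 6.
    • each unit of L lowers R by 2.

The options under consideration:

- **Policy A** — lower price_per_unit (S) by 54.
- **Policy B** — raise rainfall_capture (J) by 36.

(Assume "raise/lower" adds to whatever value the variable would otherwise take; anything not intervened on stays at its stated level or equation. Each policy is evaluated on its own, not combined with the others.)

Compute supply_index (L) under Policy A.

-1303

Policy A (S − 54):
  S = 89 − 54 = 35
  Y = 109
  J = -49 + 6·35 − 5·109 = -384
  L = -55 + 2·35 + 2·109 + 4·(-384) = -1303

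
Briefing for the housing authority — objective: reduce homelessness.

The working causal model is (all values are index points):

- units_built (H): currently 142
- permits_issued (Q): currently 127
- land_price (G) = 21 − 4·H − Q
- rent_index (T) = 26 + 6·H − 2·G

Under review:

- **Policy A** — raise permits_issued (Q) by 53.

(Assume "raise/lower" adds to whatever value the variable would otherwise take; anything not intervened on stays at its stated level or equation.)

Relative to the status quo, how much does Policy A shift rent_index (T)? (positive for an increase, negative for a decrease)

Baseline:
  H = 142
  Q = 127
  G = 21 − 4·142 − 127 = -674
  T = 26 + 6·142 − 2·(-674) = 2226
Policy A (Q + 53):
  H = 142
  Q = 127 + 53 = 180
  G = 21 − 4·142 − 180 = -727
  T = 26 + 6·142 − 2·(-727) = 2332
Change in T: 2332 − 2226 = 106

106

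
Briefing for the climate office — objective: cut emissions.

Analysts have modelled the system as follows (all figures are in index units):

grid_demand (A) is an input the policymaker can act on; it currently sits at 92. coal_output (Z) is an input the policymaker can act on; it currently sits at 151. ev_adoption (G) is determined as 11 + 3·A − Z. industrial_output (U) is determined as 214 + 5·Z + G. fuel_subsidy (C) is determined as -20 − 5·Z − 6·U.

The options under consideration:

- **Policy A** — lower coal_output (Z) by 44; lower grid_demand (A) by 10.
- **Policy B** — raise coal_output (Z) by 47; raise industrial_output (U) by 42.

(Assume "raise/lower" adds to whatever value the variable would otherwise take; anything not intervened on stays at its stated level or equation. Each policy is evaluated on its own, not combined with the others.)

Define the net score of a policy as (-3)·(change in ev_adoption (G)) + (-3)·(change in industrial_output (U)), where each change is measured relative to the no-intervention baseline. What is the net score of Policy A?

576

Baseline:
  A = 92
  Z = 151
  G = 11 + 3·92 − 151 = 136
  U = 214 + 5·151 + 136 = 1105
Policy A (Z − 44, A − 10):
  A = 92 − 10 = 82
  Z = 151 − 44 = 107
  G = 11 + 3·82 − 107 = 150
  U = 214 + 5·107 + 150 = 899
ΔG = 150 − 136 = 14; ΔU = 899 − 1105 = -206
Score = (-3)·14 + (-3)·(-206) = 576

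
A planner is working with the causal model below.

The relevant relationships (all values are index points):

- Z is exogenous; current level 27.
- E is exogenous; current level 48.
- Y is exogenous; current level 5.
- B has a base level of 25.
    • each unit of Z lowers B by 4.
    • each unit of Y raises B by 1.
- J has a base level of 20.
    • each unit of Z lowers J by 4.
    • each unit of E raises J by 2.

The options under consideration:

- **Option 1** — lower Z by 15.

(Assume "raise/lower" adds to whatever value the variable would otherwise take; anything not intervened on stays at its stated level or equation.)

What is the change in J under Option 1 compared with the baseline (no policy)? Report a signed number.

Baseline:
  Z = 27
  E = 48
  J = 20 − 4·27 + 2·48 = 8
Option 1 (Z − 15):
  Z = 27 − 15 = 12
  E = 48
  J = 20 − 4·12 + 2·48 = 68
Change in J: 68 − 8 = 60

60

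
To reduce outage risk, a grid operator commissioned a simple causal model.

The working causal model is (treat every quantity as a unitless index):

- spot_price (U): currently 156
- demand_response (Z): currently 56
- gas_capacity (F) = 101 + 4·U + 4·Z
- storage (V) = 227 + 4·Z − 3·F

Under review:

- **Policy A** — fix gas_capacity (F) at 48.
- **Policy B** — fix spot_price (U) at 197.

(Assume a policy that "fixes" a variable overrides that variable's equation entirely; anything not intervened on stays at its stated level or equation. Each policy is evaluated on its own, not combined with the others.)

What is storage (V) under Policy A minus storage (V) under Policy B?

3195

Policy A (F := 48):
  U = 156
  Z = 56
  F = 48
  V = 227 + 4·56 − 3·48 = 307
Policy B (U := 197):
  U = 197
  Z = 56
  F = 101 + 4·197 + 4·56 = 1113
  V = 227 + 4·56 − 3·1113 = -2888
V: 307 − (-2888) = 3195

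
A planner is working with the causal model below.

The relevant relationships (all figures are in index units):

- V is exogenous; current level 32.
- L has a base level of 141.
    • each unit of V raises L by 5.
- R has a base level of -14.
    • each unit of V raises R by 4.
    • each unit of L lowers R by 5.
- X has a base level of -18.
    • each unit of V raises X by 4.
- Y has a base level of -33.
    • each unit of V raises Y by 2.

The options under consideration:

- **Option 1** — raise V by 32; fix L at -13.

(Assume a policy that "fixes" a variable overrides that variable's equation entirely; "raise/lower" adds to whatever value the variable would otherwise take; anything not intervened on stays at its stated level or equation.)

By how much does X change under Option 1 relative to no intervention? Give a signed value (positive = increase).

Baseline:
  V = 32
  X = -18 + 4·32 = 110
Option 1 (V + 32, L := -13):
  V = 32 + 32 = 64
  X = -18 + 4·64 = 238
Change in X: 238 − 110 = 128

128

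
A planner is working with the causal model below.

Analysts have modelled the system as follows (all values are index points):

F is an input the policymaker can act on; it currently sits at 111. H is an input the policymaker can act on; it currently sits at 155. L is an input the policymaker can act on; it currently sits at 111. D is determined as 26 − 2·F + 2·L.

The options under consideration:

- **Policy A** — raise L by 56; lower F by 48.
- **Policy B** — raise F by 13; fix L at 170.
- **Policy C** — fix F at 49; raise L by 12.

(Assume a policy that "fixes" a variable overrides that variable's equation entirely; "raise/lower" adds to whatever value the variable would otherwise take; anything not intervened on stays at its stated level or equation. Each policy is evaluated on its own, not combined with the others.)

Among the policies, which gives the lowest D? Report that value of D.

Policy A (L + 56, F − 48):
  F = 111 − 48 = 63
  L = 111 + 56 = 167
  D = 26 − 2·63 + 2·167 = 234
Policy B (F + 13, L := 170):
  F = 111 + 13 = 124
  L = 170
  D = 26 − 2·124 + 2·170 = 118
Policy C (F := 49, L + 12):
  F = 49
  L = 111 + 12 = 123
  D = 26 − 2·49 + 2·123 = 174
Comparing — Policy A: D=234, Policy B: D=118, Policy C: D=174. Lowest is 118 (Policy B).

118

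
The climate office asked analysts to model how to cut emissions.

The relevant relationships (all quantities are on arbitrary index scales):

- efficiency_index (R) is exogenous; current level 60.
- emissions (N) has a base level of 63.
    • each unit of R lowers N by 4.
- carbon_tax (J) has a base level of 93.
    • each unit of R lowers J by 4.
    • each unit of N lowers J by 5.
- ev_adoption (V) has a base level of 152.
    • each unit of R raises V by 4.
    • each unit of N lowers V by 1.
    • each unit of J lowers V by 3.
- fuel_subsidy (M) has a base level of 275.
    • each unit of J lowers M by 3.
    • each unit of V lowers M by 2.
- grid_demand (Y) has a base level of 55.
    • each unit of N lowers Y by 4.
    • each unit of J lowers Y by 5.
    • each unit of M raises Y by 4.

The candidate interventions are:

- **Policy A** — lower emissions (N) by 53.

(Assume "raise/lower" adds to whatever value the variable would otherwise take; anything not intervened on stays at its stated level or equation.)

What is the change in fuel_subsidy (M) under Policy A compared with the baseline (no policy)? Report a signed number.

689

Baseline:
  R = 60
  N = 63 − 4·60 = -177
  J = 93 − 4·60 − 5·(-177) = 738
  V = 152 + 4·60 − (-177) − 3·738 = -1645
  M = 275 − 3·738 − 2·(-1645) = 1351
Policy A (N − 53):
  R = 60
  N = 63 − 4·60 (−53 from intervention) = -230
  J = 93 − 4·60 − 5·(-230) = 1003
  V = 152 + 4·60 − (-230) − 3·1003 = -2387
  M = 275 − 3·1003 − 2·(-2387) = 2040
Change in M: 2040 − 1351 = 689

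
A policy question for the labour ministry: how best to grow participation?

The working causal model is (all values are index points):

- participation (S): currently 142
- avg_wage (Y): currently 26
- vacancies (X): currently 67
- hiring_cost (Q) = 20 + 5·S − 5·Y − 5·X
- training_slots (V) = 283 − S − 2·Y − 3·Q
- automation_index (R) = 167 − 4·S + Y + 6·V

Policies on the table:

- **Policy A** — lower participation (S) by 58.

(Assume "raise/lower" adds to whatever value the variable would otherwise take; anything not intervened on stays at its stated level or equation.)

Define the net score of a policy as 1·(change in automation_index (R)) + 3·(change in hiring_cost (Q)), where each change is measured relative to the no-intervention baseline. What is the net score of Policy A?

Baseline:
  S = 142
  Y = 26
  X = 67
  Q = 20 + 5·142 − 5·26 − 5·67 = 265
  V = 283 − 142 − 2·26 − 3·265 = -706
  R = 167 − 4·142 + 26 + 6·(-706) = -4611
Policy A (S − 58):
  S = 142 − 58 = 84
  Y = 26
  X = 67
  Q = 20 + 5·84 − 5·26 − 5·67 = -25
  V = 283 − 84 − 2·26 − 3·(-25) = 222
  R = 167 − 4·84 + 26 + 6·222 = 1189
ΔR = 1189 − (-4611) = 5800; ΔQ = -25 − 265 = -290
Score = 1·5800 + 3·(-290) = 4930

4930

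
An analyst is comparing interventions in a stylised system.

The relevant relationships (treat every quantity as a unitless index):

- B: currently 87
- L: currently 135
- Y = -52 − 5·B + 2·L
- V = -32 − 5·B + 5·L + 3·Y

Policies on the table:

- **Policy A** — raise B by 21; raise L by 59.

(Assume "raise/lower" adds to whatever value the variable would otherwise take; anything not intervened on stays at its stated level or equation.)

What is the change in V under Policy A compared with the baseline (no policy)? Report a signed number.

229

Baseline:
  B = 87
  L = 135
  Y = -52 − 5·87 + 2·135 = -217
  V = -32 − 5·87 + 5·135 + 3·(-217) = -443
Policy A (B + 21, L + 59):
  B = 87 + 21 = 108
  L = 135 + 59 = 194
  Y = -52 − 5·108 + 2·194 = -204
  V = -32 − 5·108 + 5·194 + 3·(-204) = -214
Change in V: -214 − (-443) = 229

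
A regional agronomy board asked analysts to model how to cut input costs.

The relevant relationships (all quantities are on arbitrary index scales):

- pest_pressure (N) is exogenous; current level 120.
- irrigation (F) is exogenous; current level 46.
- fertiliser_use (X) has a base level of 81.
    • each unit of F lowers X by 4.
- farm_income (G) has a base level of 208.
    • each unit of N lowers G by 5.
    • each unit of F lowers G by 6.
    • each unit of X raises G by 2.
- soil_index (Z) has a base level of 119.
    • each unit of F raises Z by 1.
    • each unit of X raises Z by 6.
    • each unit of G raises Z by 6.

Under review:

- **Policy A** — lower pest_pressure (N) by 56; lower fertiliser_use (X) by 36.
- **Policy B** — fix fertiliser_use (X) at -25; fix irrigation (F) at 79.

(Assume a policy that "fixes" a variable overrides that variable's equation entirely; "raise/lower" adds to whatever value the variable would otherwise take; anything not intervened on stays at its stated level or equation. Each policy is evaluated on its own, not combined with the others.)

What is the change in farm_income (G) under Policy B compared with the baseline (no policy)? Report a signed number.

-42

Baseline:
  N = 120
  F = 46
  X = 81 − 4·46 = -103
  G = 208 − 5·120 − 6·46 + 2·(-103) = -874
Policy B (X := -25, F := 79):
  N = 120
  F = 79
  X = -25
  G = 208 − 5·120 − 6·79 + 2·(-25) = -916
Change in G: -916 − (-874) = -42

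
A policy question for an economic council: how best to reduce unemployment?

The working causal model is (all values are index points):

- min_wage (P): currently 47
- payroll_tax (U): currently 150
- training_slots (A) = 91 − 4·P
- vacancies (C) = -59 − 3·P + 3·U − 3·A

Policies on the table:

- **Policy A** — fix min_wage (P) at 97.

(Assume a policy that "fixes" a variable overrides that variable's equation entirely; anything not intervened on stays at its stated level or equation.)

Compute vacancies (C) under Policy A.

991

Policy A (P := 97):
  P = 97
  U = 150
  A = 91 − 4·97 = -297
  C = -59 − 3·97 + 3·150 − 3·(-297) = 991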